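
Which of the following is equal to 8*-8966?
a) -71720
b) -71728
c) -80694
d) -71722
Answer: b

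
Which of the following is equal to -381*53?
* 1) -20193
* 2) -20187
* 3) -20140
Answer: 1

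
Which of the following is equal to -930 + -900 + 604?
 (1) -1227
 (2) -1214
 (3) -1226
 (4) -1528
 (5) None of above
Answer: 3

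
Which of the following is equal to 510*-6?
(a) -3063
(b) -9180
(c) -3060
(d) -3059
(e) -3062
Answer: c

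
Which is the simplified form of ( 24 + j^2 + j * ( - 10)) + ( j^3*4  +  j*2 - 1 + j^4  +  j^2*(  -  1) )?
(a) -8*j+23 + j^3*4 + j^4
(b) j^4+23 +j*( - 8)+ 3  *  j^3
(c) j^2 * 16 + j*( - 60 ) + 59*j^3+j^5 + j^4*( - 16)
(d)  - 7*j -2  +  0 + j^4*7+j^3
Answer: a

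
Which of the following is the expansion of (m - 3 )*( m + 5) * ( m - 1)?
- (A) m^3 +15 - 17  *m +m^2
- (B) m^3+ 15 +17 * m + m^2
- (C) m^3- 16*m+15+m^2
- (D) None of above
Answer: A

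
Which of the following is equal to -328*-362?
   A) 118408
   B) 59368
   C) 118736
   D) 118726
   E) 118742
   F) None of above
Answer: C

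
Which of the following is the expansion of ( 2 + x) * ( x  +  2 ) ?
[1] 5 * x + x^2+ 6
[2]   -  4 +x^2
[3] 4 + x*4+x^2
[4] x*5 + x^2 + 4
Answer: 3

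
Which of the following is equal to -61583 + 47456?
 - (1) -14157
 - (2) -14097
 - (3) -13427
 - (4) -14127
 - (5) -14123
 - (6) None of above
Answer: 4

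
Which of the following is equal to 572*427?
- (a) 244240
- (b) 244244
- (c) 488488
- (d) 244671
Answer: b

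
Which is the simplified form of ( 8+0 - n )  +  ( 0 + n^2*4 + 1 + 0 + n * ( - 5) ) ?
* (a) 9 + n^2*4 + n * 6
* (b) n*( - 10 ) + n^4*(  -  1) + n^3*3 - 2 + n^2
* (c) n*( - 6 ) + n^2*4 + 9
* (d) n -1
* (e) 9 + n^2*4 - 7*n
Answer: c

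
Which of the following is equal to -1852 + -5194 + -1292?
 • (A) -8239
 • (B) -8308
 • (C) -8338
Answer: C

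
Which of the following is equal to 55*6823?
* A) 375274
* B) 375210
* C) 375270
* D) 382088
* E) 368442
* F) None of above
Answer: F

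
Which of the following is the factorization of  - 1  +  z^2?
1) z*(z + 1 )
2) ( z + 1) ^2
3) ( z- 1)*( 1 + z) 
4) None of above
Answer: 3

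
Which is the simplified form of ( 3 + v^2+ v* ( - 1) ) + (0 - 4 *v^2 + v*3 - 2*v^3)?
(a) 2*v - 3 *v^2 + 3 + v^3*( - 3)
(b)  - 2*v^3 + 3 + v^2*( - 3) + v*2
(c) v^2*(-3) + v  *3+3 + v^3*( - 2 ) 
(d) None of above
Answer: b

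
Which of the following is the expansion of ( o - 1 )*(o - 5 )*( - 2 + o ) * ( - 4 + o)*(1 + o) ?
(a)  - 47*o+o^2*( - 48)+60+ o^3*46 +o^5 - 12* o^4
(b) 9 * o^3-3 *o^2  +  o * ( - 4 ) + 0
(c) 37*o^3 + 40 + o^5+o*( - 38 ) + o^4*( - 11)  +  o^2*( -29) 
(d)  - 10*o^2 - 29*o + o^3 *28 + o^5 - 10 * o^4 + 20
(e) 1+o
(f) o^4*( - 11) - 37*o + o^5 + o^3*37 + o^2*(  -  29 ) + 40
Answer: c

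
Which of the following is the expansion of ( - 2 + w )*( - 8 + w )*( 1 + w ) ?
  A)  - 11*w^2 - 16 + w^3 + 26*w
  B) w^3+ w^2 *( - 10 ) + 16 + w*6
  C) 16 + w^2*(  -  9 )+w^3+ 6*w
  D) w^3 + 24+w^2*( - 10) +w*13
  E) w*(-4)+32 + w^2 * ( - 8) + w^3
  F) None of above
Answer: C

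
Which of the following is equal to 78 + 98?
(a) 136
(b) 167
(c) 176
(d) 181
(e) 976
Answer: c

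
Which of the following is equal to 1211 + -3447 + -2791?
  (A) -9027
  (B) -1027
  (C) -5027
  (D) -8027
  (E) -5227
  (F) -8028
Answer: C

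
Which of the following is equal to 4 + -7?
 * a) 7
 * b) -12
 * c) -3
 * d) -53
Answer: c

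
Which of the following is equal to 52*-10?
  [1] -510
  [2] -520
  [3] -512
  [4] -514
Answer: 2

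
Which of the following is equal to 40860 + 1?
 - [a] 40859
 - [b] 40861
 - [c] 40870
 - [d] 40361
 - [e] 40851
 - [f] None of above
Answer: b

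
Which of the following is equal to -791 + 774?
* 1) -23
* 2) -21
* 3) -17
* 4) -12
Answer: 3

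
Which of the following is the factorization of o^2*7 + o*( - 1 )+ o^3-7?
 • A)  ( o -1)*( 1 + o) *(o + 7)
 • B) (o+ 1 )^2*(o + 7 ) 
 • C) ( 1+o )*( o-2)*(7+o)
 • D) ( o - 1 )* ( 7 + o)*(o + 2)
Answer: A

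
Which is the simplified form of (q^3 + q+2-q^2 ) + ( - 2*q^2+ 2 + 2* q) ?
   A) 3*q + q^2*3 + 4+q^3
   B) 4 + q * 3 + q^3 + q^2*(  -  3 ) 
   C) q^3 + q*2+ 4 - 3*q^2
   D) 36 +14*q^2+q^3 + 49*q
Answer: B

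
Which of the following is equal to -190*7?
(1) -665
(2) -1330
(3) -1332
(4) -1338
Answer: 2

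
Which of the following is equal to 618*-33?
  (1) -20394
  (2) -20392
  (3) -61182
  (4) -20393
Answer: 1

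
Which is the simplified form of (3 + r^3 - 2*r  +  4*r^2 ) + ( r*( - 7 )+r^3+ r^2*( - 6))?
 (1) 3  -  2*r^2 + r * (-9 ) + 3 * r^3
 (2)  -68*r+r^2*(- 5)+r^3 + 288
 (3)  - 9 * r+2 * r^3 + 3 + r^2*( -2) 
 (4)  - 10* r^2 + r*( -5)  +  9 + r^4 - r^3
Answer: 3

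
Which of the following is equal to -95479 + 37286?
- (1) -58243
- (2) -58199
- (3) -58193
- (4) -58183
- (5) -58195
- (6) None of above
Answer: 3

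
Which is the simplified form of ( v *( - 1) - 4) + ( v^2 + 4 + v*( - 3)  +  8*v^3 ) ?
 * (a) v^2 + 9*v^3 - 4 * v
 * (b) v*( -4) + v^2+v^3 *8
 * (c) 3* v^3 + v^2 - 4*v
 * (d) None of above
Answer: b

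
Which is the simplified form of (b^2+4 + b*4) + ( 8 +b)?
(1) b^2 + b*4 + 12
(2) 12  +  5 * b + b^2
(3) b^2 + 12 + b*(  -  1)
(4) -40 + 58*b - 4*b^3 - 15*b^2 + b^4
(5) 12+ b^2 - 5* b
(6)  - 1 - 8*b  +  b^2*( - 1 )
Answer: 2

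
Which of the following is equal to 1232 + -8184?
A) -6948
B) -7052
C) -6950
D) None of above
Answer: D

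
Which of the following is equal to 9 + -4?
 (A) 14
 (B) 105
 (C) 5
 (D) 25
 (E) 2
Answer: C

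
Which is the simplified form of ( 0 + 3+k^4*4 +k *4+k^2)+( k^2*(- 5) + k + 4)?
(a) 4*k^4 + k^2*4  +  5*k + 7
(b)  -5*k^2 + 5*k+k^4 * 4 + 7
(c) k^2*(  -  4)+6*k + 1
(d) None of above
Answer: d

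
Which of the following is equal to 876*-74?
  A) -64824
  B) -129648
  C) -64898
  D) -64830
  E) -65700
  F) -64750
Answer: A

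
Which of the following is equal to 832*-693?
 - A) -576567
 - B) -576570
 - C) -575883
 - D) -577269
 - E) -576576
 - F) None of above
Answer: E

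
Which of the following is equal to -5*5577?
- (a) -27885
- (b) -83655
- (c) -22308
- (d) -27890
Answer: a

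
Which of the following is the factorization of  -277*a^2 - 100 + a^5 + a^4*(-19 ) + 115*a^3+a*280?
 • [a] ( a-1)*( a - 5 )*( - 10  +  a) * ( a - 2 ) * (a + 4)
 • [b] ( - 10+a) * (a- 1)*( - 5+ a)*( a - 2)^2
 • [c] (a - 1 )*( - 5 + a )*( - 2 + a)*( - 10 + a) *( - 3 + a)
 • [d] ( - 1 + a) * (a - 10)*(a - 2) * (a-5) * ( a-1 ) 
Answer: d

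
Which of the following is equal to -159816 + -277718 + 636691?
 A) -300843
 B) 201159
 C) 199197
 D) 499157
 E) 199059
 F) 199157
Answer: F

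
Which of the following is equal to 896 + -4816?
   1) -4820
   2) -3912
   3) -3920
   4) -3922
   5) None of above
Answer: 3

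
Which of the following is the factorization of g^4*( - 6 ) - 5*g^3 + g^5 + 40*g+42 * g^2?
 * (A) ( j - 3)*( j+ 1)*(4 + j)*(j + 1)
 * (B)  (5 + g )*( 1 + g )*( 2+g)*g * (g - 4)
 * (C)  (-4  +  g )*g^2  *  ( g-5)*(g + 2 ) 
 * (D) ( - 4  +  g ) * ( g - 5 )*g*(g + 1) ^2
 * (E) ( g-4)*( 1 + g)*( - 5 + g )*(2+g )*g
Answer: E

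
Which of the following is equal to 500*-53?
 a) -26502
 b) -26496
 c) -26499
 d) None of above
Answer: d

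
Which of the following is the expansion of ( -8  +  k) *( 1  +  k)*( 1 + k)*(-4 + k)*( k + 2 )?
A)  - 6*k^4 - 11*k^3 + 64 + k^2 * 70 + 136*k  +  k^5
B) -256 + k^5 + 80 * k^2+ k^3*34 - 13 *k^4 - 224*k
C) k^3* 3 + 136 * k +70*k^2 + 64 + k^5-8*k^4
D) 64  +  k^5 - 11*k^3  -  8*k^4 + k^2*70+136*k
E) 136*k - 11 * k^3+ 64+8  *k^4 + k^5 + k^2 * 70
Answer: D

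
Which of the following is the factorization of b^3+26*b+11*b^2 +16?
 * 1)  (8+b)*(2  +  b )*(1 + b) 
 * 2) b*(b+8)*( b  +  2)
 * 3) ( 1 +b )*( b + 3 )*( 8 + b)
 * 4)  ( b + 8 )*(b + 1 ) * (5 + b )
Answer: 1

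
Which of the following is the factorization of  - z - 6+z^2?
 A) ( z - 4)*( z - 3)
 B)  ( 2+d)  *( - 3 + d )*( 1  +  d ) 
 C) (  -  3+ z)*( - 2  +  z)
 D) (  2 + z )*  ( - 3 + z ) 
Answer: D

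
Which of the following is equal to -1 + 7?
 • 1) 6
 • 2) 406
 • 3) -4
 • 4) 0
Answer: 1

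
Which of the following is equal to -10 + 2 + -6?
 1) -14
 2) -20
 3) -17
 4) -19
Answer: 1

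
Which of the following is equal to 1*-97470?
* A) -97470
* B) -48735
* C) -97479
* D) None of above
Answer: A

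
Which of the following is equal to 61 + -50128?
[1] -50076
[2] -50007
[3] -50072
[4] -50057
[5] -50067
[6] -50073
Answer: 5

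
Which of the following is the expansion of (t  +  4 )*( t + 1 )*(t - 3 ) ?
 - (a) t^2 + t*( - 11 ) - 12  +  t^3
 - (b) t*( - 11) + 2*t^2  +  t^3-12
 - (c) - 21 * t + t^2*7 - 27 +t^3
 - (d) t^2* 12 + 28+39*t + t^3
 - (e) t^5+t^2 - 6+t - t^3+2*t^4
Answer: b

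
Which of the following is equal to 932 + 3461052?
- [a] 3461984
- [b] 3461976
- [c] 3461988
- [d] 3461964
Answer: a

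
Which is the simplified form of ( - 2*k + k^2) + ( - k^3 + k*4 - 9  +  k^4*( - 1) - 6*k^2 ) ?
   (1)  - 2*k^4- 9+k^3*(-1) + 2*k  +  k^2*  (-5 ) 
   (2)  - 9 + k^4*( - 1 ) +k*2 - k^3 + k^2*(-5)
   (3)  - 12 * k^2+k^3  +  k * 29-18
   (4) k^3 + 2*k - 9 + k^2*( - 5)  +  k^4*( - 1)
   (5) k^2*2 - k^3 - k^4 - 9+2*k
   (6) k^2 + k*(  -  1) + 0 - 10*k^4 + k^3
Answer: 2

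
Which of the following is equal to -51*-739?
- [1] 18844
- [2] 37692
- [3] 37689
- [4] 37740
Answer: 3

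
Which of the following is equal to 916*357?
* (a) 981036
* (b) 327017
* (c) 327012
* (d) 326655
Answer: c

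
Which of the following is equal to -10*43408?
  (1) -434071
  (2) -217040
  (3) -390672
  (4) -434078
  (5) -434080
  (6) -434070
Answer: 5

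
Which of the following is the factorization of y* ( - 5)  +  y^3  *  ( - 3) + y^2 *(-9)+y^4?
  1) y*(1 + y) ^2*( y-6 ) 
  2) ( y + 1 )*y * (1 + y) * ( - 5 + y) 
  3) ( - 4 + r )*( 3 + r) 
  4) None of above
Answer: 2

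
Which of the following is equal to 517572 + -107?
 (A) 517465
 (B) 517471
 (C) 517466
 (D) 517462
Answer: A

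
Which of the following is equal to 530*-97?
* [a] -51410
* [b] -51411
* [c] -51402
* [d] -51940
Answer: a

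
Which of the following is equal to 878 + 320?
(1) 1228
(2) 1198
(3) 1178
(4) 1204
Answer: 2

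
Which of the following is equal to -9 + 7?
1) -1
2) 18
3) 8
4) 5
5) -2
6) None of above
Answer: 5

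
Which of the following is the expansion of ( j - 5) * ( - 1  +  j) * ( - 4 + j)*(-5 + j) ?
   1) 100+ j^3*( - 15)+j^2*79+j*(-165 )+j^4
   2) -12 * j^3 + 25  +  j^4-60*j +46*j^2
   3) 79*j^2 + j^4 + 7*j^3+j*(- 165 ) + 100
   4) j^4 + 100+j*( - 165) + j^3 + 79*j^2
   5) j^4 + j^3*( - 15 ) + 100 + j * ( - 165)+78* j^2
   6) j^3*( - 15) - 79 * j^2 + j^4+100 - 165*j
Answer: 1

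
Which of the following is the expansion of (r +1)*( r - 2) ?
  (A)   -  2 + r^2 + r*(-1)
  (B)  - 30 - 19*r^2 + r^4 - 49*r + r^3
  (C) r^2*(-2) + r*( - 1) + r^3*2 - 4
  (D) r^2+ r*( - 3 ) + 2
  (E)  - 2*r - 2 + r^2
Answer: A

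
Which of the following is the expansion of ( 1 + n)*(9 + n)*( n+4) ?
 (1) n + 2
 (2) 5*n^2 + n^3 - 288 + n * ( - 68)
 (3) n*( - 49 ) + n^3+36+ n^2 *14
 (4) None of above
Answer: 4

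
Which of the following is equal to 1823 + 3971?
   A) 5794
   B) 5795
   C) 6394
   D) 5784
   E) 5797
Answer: A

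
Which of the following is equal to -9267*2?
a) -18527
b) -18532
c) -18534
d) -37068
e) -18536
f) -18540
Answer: c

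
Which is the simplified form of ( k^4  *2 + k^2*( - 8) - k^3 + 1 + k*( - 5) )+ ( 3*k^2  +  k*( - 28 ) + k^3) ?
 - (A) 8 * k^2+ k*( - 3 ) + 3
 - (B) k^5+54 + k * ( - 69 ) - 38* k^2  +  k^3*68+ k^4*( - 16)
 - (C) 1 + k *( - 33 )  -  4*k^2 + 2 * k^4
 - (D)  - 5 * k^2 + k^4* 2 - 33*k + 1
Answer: D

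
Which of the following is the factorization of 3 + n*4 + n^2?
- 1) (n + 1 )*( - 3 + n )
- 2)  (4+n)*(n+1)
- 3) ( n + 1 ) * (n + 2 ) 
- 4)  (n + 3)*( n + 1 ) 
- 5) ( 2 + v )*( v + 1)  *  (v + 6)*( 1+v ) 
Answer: 4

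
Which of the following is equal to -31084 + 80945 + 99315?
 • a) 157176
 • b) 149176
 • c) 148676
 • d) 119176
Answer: b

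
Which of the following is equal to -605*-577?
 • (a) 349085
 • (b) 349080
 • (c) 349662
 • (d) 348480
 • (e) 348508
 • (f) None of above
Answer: a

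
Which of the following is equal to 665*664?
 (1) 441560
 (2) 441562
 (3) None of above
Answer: 1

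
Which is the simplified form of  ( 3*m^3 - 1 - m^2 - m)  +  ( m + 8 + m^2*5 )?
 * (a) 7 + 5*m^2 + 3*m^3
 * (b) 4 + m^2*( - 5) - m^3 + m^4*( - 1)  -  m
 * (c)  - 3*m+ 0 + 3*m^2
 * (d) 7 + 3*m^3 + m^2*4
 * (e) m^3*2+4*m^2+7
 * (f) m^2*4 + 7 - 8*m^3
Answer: d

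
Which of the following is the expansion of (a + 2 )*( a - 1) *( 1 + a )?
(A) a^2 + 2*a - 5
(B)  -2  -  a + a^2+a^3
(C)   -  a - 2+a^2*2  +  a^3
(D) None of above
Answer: C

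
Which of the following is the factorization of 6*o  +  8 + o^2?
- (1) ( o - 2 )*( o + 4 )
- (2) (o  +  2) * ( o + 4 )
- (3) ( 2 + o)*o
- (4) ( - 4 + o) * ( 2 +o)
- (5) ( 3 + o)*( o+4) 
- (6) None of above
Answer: 2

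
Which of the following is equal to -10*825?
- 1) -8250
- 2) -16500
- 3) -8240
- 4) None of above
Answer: 1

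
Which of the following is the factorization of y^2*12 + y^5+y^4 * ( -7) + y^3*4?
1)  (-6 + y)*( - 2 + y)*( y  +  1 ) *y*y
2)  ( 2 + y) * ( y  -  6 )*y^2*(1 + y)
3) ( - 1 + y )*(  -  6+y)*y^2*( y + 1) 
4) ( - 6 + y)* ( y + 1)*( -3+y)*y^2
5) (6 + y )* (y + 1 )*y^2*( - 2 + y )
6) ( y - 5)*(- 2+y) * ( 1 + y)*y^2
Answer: 1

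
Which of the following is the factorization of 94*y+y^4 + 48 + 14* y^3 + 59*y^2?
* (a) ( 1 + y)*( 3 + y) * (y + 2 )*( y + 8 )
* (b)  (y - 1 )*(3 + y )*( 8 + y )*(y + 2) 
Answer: a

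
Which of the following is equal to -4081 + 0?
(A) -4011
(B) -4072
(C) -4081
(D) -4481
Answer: C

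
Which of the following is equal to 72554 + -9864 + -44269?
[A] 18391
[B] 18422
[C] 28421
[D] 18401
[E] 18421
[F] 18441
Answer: E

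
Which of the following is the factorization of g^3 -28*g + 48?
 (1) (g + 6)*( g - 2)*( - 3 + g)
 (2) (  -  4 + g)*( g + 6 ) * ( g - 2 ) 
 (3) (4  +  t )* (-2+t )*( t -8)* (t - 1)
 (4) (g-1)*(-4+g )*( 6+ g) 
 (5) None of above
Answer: 2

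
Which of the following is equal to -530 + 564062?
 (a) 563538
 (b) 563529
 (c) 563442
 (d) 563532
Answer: d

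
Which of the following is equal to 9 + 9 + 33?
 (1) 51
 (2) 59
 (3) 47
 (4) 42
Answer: 1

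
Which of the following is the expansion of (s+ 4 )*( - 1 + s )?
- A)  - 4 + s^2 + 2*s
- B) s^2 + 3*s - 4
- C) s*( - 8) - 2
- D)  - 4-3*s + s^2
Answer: B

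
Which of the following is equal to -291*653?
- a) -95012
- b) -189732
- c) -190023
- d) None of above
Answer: c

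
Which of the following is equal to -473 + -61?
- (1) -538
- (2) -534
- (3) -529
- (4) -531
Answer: 2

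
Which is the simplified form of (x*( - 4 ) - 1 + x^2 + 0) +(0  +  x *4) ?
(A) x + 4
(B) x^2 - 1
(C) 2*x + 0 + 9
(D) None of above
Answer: B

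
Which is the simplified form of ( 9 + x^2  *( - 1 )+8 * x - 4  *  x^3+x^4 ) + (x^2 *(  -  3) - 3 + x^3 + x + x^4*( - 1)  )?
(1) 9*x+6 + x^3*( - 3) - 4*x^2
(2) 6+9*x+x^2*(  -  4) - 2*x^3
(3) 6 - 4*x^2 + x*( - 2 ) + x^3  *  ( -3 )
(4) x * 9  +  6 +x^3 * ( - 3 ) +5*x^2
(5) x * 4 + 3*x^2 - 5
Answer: 1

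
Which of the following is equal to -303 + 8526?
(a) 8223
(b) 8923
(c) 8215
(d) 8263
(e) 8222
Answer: a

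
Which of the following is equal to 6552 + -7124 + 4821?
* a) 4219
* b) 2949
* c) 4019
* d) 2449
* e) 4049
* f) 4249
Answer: f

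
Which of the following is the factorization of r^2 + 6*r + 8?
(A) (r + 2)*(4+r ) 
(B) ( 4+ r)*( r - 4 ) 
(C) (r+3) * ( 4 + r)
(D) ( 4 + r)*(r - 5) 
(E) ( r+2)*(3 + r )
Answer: A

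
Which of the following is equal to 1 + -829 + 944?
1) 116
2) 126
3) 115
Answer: 1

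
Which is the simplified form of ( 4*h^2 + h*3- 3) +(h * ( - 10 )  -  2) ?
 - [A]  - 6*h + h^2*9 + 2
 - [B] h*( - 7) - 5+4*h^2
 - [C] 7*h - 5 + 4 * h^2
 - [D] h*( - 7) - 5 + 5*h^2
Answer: B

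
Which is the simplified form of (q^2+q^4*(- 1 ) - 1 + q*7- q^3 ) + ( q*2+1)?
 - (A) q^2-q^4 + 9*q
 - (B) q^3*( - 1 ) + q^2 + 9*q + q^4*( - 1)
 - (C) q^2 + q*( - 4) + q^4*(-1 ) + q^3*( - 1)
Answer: B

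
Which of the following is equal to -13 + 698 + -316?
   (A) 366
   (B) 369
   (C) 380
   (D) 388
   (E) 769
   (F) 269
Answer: B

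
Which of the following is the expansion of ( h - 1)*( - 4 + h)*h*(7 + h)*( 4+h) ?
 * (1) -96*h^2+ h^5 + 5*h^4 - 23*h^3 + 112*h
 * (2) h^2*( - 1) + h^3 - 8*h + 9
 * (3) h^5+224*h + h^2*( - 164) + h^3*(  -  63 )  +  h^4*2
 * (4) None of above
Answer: 4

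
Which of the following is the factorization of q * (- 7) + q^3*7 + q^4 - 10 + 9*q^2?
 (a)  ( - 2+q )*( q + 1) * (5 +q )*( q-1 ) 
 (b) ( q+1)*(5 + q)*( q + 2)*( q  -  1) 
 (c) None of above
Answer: b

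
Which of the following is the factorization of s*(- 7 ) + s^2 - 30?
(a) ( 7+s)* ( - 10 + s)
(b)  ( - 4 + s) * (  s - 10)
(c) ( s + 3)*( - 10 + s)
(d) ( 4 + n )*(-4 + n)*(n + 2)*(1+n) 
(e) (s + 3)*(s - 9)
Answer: c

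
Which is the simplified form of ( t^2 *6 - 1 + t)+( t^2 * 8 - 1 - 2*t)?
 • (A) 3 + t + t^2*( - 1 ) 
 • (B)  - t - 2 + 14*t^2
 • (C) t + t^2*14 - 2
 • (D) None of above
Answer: B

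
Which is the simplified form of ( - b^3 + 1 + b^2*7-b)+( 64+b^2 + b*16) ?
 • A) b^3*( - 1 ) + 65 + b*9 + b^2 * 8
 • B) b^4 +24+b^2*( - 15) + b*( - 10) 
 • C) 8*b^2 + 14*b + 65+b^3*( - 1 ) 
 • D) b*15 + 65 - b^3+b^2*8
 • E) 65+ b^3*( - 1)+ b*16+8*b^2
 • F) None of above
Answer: D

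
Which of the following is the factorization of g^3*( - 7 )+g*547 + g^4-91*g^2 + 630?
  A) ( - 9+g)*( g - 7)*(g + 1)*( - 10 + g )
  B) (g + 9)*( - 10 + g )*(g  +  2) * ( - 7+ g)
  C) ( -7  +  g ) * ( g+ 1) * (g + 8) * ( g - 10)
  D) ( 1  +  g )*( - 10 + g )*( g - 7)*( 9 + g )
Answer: D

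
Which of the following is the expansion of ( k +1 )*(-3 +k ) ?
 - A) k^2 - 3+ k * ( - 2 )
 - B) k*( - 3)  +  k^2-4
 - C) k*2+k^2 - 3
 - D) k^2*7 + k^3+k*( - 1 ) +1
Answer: A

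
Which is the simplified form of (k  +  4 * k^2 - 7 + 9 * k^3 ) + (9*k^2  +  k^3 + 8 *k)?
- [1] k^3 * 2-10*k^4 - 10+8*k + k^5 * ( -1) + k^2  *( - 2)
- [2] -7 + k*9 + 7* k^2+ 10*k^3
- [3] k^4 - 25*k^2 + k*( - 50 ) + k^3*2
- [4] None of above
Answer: 4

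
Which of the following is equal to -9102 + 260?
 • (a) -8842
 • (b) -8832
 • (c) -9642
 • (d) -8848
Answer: a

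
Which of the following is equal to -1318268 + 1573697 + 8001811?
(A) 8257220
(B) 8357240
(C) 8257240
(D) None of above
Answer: C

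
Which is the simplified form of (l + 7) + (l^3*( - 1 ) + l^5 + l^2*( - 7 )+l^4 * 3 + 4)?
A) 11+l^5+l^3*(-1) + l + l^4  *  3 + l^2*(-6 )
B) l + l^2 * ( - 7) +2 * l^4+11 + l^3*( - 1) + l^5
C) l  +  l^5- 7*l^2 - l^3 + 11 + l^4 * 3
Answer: C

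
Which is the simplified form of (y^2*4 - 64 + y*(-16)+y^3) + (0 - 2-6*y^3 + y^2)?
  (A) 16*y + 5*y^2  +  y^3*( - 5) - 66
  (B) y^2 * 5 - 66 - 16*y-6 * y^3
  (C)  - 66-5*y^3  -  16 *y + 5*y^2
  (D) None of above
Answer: C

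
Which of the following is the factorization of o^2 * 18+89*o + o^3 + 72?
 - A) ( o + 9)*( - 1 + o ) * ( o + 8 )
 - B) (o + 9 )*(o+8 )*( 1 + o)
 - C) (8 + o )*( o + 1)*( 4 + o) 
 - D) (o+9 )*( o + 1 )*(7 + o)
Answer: B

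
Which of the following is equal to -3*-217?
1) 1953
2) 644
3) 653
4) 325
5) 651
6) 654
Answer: 5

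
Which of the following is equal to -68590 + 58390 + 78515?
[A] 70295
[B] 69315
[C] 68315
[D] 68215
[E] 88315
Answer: C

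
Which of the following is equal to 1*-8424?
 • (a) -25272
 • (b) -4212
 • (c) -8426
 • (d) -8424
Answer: d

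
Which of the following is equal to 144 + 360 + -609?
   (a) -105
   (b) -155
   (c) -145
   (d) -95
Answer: a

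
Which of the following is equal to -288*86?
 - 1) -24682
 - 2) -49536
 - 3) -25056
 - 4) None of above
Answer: 4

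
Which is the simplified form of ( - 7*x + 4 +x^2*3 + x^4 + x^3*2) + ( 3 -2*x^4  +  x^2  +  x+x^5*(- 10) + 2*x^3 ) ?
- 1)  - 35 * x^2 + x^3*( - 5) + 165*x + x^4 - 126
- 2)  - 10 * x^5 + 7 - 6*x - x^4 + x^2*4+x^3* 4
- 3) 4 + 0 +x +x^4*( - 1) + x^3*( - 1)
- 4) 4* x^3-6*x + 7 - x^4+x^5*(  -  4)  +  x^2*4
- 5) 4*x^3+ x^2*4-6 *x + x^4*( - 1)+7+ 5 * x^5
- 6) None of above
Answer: 2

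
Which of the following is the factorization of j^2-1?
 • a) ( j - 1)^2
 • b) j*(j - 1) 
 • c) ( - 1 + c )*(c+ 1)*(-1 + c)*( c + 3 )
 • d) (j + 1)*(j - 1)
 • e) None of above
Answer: d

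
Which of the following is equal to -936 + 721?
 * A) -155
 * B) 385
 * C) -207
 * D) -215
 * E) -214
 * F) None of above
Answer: D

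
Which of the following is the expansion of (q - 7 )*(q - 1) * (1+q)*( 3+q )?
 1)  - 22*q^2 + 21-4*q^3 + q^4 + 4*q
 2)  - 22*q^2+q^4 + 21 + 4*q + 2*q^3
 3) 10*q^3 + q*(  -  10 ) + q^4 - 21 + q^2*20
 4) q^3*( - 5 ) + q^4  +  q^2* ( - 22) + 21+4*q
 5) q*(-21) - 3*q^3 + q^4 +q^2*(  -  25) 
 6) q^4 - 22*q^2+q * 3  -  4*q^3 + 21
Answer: 1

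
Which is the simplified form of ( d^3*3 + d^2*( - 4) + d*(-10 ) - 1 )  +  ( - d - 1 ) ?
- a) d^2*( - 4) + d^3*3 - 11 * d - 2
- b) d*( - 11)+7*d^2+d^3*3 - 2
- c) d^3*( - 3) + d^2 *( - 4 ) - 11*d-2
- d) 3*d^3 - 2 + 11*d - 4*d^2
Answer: a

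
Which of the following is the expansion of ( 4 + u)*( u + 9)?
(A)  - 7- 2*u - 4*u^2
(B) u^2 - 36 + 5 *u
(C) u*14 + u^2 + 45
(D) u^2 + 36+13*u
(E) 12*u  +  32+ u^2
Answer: D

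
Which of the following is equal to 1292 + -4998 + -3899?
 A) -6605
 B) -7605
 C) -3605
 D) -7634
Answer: B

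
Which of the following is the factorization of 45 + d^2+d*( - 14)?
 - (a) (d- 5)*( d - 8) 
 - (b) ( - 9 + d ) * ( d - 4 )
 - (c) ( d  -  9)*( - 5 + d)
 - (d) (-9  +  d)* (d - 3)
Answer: c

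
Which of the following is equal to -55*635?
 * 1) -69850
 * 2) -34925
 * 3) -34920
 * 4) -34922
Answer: 2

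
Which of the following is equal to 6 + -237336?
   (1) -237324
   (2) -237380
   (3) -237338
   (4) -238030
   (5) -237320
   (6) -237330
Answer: 6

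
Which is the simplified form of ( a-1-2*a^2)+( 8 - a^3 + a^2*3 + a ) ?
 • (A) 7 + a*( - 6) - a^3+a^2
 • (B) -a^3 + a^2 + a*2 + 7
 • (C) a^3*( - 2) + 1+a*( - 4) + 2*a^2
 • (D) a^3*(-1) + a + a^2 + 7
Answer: B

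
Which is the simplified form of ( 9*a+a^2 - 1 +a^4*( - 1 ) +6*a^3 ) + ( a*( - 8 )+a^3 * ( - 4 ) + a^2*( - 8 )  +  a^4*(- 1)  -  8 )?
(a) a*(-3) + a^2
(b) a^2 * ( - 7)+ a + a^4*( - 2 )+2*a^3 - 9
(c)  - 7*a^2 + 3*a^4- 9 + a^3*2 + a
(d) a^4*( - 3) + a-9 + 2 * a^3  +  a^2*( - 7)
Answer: b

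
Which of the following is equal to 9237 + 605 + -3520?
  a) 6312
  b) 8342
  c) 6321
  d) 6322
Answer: d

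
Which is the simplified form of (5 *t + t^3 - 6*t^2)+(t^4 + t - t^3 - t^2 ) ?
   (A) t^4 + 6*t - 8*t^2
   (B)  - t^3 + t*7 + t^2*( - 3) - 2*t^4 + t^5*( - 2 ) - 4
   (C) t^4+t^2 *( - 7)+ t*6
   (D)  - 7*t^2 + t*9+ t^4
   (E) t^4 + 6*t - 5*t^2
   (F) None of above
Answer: C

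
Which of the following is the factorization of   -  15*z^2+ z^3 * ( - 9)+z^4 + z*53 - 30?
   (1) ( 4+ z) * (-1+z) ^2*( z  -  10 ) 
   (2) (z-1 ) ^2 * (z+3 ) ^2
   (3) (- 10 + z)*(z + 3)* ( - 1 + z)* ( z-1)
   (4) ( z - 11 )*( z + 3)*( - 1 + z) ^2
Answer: 3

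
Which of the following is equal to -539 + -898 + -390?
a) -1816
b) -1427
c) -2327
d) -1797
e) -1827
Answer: e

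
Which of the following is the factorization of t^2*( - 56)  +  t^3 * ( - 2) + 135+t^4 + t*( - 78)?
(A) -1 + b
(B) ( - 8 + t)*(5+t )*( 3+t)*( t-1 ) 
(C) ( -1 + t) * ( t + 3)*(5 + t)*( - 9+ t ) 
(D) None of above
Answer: C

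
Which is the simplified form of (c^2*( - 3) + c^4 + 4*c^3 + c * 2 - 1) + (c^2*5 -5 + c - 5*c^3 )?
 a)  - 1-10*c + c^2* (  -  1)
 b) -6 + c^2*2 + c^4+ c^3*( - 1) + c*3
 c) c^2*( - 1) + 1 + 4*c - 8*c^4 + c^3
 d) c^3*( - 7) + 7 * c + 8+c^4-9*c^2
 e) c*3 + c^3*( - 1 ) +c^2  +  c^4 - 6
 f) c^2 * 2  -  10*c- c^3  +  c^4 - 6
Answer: b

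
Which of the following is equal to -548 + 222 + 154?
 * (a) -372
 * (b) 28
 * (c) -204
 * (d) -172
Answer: d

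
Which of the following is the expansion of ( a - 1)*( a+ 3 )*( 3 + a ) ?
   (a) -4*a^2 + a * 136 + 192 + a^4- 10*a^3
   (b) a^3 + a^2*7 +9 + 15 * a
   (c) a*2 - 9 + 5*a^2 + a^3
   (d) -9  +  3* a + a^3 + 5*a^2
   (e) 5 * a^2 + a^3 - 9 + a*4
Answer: d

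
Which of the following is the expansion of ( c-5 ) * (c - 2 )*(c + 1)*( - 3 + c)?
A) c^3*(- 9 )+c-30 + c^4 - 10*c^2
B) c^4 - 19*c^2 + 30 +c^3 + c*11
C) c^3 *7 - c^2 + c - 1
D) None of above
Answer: D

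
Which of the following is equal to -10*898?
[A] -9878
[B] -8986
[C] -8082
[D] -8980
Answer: D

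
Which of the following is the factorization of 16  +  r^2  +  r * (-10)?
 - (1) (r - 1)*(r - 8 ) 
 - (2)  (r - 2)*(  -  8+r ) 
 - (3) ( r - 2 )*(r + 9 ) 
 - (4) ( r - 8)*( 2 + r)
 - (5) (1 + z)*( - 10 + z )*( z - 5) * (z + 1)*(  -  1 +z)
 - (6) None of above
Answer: 2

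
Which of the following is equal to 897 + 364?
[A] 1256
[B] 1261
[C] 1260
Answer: B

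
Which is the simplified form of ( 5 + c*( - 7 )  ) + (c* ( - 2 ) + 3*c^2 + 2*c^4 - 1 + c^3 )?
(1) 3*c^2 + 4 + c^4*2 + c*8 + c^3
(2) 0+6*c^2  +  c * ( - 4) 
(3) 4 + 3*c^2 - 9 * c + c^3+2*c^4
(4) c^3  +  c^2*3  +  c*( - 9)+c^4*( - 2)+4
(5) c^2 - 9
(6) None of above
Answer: 3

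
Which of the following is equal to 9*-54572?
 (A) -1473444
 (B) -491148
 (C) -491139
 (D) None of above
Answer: B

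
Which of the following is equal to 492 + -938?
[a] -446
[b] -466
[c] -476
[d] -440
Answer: a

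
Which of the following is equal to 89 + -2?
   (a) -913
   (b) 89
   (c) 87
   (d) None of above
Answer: c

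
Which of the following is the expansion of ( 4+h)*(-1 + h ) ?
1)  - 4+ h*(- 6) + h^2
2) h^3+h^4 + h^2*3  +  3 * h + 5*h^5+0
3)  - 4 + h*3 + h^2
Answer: 3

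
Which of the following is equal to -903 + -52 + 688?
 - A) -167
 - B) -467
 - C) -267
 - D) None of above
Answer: C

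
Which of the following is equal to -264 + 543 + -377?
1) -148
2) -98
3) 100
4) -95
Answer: 2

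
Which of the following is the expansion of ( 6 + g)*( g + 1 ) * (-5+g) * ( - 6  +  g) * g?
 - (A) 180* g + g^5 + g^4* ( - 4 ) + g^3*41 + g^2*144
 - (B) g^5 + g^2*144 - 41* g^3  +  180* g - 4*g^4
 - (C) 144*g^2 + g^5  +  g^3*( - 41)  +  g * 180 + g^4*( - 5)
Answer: B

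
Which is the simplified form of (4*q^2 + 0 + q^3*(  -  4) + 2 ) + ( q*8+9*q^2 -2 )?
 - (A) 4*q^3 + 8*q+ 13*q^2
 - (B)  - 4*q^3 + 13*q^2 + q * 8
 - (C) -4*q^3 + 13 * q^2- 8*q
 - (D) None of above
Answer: B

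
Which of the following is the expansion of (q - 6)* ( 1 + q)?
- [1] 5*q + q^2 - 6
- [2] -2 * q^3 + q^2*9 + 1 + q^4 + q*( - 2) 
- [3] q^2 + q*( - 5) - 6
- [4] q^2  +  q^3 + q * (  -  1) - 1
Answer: 3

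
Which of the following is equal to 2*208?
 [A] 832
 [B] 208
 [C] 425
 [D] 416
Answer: D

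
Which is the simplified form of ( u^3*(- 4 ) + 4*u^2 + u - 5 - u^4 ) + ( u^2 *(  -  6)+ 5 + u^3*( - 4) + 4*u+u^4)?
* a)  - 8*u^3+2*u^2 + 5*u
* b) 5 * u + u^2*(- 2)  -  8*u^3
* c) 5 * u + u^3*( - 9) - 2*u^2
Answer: b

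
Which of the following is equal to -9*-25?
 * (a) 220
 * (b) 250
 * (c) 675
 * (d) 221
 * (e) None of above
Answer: e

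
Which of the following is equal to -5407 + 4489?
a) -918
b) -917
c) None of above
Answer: a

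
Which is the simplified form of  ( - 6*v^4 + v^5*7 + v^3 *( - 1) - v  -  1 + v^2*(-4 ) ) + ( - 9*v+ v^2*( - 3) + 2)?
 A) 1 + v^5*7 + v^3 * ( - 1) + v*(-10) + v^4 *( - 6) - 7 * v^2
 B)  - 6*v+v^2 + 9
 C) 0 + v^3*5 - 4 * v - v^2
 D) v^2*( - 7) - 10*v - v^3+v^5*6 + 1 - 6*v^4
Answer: A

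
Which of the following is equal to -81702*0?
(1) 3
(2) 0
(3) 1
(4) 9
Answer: 2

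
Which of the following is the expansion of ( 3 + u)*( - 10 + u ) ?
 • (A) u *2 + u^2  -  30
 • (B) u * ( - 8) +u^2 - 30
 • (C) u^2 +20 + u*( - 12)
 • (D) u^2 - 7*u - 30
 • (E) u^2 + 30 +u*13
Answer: D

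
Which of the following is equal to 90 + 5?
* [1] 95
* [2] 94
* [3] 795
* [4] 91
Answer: 1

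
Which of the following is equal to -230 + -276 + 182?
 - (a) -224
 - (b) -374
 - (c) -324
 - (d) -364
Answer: c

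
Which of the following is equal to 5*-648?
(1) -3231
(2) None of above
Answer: 2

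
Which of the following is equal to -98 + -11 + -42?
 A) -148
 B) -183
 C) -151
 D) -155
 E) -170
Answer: C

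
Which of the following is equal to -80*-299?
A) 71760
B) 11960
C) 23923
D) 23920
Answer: D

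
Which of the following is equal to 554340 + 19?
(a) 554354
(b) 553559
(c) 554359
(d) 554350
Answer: c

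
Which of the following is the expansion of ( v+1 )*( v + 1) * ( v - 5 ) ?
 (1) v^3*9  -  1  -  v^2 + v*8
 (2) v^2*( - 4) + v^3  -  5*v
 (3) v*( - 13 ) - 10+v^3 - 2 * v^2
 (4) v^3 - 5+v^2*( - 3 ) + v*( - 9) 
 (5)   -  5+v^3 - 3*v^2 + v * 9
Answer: 4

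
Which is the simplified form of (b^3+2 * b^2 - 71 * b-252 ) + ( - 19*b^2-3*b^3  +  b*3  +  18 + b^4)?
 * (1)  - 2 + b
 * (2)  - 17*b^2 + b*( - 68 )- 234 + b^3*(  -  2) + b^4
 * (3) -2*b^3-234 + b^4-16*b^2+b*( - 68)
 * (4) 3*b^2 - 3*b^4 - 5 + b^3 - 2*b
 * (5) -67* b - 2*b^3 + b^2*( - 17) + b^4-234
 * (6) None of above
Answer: 2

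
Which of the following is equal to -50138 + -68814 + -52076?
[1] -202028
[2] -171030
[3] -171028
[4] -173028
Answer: 3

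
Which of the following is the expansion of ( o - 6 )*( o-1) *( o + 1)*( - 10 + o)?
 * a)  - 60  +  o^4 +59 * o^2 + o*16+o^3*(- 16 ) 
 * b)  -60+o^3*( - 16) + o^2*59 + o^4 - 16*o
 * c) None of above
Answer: a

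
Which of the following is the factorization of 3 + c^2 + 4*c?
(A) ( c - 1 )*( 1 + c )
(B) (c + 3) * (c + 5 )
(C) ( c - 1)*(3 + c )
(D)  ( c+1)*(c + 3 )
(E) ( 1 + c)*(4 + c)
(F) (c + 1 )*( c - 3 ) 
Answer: D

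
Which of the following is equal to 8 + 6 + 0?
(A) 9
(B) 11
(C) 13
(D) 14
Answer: D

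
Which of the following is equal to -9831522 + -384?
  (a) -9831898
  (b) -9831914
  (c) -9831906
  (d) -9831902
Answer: c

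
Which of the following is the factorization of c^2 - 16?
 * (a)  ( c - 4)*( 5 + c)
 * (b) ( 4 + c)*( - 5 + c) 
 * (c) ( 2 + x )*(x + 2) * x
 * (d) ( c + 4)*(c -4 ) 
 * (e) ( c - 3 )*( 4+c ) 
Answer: d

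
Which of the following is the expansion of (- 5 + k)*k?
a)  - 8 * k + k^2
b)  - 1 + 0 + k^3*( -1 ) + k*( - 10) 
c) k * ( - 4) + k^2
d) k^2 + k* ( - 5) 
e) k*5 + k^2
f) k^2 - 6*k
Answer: d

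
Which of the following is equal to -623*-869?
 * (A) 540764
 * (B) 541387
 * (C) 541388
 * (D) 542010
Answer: B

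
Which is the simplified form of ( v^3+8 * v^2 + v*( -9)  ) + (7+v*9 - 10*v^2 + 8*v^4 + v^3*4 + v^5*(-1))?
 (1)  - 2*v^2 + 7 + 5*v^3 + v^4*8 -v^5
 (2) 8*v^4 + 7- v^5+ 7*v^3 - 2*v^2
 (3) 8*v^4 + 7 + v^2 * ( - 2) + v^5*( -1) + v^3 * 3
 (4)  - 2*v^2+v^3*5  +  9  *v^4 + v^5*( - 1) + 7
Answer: 1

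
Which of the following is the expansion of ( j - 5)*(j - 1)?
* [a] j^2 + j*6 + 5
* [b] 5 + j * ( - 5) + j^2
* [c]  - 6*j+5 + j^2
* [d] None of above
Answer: c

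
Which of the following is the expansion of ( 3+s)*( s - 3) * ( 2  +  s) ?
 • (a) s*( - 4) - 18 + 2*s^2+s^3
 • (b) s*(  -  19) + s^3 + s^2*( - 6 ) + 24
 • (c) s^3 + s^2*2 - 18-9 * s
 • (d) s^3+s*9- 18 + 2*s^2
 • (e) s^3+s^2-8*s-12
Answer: c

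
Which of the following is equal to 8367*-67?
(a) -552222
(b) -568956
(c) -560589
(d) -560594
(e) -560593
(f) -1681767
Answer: c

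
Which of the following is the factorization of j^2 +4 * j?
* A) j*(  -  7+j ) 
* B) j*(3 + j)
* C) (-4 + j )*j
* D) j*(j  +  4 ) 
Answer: D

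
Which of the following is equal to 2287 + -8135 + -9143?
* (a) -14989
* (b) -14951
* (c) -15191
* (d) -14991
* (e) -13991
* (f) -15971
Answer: d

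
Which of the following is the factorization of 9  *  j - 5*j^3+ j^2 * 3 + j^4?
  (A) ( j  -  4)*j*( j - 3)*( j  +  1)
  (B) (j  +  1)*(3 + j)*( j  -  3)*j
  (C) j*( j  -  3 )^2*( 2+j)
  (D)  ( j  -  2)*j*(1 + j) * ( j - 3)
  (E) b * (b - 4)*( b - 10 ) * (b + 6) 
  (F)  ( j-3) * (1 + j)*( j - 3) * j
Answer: F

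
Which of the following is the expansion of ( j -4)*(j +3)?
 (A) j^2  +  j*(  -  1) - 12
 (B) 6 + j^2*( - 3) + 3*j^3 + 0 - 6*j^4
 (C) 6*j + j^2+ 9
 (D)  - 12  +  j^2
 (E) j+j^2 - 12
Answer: A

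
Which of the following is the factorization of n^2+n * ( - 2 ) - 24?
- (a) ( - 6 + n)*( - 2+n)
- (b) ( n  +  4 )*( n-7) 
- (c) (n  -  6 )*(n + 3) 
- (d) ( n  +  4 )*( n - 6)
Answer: d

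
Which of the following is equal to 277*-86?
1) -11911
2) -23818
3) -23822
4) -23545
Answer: 3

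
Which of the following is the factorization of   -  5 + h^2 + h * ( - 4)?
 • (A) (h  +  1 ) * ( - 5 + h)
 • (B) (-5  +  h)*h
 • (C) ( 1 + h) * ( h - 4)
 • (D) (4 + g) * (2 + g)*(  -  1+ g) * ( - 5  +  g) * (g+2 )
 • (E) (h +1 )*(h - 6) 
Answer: A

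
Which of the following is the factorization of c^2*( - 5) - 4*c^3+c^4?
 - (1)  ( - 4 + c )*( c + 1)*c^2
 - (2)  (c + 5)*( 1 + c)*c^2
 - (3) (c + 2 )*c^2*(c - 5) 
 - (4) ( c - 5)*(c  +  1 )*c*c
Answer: 4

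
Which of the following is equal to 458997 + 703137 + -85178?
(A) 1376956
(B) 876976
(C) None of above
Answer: C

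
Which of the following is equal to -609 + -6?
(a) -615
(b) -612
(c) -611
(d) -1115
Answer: a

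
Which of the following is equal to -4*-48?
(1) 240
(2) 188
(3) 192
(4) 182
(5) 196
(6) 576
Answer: 3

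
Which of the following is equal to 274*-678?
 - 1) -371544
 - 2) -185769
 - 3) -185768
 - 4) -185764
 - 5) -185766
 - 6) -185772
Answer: 6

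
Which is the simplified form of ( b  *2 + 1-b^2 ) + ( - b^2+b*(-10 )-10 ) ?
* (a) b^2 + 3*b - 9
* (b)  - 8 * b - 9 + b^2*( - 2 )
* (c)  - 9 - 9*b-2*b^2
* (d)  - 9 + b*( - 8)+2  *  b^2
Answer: b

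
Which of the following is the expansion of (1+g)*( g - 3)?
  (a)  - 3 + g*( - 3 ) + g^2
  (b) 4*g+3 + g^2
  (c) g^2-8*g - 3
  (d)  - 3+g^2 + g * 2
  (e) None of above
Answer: e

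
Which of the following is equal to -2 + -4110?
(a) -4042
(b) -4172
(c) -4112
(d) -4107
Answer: c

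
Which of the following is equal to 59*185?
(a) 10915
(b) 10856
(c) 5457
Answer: a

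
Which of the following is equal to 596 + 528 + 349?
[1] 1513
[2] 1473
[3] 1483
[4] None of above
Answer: 2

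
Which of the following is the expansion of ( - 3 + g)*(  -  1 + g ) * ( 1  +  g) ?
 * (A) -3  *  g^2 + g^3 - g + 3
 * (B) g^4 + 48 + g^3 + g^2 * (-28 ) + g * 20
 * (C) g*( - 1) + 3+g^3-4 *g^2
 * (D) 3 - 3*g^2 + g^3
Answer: A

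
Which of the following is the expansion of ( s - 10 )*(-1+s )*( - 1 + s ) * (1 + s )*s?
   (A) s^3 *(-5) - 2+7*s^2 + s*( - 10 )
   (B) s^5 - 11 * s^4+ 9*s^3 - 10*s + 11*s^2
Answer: B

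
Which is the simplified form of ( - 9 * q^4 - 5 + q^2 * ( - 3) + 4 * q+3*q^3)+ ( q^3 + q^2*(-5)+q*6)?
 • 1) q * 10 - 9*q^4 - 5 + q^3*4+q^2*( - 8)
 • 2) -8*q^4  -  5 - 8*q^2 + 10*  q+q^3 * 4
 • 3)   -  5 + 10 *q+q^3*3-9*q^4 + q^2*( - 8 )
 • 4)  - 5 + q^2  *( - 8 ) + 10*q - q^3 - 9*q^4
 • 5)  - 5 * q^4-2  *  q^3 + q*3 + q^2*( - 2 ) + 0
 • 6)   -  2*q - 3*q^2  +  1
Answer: 1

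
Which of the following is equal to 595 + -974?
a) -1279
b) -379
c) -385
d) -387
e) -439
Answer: b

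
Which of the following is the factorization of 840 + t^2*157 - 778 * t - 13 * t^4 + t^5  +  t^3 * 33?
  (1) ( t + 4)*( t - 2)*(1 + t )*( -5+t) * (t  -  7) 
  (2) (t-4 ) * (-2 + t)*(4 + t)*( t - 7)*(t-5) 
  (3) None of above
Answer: 3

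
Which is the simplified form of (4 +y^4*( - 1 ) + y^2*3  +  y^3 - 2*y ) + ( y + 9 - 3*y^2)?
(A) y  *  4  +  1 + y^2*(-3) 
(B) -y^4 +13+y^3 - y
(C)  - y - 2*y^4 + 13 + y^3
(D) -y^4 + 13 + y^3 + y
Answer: B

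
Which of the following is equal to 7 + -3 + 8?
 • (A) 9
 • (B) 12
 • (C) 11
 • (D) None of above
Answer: B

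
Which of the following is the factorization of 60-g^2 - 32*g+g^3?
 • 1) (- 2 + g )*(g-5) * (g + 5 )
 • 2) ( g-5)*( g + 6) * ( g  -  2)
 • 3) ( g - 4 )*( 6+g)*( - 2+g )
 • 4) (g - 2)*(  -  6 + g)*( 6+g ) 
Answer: 2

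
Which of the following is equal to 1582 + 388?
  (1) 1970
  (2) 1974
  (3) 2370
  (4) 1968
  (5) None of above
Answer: 1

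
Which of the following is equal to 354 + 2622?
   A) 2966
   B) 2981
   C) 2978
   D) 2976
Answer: D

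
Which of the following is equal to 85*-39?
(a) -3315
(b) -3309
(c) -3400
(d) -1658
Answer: a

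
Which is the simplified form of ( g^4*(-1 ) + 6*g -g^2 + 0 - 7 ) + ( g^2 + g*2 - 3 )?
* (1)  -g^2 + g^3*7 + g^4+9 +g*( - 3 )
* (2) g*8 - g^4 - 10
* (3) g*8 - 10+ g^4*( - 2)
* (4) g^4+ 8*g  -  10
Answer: 2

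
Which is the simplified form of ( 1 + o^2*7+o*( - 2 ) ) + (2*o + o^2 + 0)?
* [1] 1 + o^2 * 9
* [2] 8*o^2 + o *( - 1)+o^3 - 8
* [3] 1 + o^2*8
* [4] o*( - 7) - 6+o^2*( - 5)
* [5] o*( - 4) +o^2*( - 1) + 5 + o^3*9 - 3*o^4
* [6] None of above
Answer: 3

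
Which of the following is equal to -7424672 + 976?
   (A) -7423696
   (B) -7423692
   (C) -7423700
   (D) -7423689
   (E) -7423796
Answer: A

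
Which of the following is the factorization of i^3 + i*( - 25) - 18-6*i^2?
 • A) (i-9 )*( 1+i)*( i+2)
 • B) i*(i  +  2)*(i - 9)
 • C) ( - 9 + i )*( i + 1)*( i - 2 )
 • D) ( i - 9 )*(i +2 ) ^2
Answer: A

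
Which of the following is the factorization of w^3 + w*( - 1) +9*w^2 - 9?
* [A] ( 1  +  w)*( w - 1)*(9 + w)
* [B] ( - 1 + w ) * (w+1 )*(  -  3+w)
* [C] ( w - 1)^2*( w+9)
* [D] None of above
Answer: A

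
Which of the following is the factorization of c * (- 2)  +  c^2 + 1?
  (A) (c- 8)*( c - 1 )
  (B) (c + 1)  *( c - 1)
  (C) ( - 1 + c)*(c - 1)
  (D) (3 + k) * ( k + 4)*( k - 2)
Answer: C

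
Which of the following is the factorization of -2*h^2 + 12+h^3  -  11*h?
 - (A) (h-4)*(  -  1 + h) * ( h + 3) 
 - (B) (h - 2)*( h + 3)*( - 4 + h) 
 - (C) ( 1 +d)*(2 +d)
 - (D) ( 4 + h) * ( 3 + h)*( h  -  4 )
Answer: A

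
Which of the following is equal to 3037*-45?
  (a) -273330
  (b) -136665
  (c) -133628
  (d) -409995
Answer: b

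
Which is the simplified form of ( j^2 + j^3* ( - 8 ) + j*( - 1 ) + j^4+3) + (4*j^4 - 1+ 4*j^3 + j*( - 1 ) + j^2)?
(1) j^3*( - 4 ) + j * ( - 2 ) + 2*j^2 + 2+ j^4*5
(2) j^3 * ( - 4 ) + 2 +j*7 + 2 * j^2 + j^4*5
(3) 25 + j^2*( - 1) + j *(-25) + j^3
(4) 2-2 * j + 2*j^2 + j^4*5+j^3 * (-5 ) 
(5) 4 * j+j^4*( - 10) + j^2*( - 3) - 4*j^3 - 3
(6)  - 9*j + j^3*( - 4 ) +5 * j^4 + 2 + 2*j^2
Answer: 1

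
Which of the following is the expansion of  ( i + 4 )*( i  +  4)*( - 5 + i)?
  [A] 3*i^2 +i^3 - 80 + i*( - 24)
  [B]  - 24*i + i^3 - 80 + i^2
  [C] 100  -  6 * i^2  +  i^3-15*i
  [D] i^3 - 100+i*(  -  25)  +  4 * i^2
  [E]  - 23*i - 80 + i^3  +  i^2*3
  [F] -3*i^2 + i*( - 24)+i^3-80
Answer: A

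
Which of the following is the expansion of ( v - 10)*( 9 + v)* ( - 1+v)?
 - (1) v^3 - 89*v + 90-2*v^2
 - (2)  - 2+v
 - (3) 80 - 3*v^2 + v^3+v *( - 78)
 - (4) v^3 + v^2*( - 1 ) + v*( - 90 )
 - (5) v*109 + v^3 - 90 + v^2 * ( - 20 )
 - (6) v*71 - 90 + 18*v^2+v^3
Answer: 1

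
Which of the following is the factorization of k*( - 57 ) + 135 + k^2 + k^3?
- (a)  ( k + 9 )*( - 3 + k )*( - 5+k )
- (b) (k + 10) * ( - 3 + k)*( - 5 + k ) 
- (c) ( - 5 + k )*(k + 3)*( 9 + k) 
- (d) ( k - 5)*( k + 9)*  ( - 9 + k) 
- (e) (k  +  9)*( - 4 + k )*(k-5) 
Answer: a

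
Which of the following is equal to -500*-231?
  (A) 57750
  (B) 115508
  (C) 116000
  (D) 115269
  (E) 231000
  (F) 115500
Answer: F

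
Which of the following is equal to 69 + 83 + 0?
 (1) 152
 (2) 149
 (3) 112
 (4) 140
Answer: 1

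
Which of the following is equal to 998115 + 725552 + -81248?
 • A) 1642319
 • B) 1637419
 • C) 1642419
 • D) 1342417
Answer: C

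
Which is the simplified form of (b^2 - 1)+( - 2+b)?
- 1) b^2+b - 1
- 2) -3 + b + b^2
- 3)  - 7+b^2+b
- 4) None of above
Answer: 2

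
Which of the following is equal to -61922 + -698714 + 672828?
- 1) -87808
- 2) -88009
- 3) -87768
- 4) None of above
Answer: 1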